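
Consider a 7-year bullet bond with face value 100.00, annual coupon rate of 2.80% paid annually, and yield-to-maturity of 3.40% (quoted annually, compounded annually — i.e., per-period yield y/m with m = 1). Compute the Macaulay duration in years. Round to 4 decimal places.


Coupon per period c = face * coupon_rate / m = 2.800000
Periods per year m = 1; per-period yield y/m = 0.034000
Number of cashflows N = 7
Cashflows (t years, CF_t, discount factor 1/(1+y/m)^(m*t), PV):
  t = 1.0000: CF_t = 2.800000, DF = 0.967118, PV = 2.707930
  t = 2.0000: CF_t = 2.800000, DF = 0.935317, PV = 2.618888
  t = 3.0000: CF_t = 2.800000, DF = 0.904562, PV = 2.532774
  t = 4.0000: CF_t = 2.800000, DF = 0.874818, PV = 2.449491
  t = 5.0000: CF_t = 2.800000, DF = 0.846052, PV = 2.368947
  t = 6.0000: CF_t = 2.800000, DF = 0.818233, PV = 2.291051
  t = 7.0000: CF_t = 102.800000, DF = 0.791327, PV = 81.348461
Price P = sum_t PV_t = 96.317543
Macaulay numerator sum_t t * PV_t:
  t * PV_t at t = 1.0000: 2.707930
  t * PV_t at t = 2.0000: 5.237776
  t * PV_t at t = 3.0000: 7.598322
  t * PV_t at t = 4.0000: 9.797965
  t * PV_t at t = 5.0000: 11.844735
  t * PV_t at t = 6.0000: 13.746307
  t * PV_t at t = 7.0000: 569.439230
Macaulay duration D = (sum_t t * PV_t) / P = 620.372265 / 96.317543 = 6.440906

Answer: Macaulay duration = 6.4409 years


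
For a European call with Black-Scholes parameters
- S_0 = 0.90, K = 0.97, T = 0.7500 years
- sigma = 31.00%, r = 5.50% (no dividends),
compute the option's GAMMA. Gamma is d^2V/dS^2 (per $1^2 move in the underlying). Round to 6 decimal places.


d1 = 0.0088881838; d2 = -0.2595796913
phi(d1) = 0.3989265225; exp(-qT) = 1.0000000000; exp(-rT) = 0.9595892027
Gamma = exp(-qT) * phi(d1) / (S * sigma * sqrt(T)) = 1.0000000000 * 0.3989265225 / (0.9000 * 0.3100 * 0.8660254038) = 1.651042

Answer: Gamma = 1.651042


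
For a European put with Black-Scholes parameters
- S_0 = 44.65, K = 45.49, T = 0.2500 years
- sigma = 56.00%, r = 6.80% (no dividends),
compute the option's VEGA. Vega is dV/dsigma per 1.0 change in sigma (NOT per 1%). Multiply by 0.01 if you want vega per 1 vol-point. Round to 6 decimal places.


Answer: Vega = 8.826606

Derivation:
d1 = 0.1341492348; d2 = -0.1458507652
phi(d1) = 0.3953686960; exp(-qT) = 1.0000000000; exp(-rT) = 0.9831436846
Vega = S * exp(-qT) * phi(d1) * sqrt(T) = 44.6500 * 1.0000000000 * 0.3953686960 * 0.5000000000 = 8.826606


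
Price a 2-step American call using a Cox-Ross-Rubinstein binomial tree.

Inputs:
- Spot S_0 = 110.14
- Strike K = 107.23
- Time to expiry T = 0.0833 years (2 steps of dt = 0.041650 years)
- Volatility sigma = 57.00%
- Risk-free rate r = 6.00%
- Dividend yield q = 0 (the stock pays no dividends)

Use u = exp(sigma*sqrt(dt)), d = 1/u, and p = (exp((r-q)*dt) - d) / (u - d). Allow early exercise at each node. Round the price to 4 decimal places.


Answer: Price = V(0,0) = 8.7781

Derivation:
dt = T/N = 0.041650
u = exp(sigma*sqrt(dt)) = 1.123364; d = 1/u = 0.890184
p = (exp((r-q)*dt) - d) / (u - d) = 0.481681
Discount per step: exp(-r*dt) = 0.997504
Stock lattice S(k, i) with i counting down-moves:
  k=0: S(0,0) = 110.1400
  k=1: S(1,0) = 123.7273; S(1,1) = 98.0448
  k=2: S(2,0) = 138.9907; S(2,1) = 110.1400; S(2,2) = 87.2779
Terminal payoffs V(N, i) = max(S_T - K, 0):
  V(2,0) = 31.760733; V(2,1) = 2.910000; V(2,2) = 0.000000
Backward induction: V(k, i) = exp(-r*dt) * [p * V(k+1, i) + (1-p) * V(k+1, i+1)]; then take max(V_cont, immediate exercise) for American.
  V(1,0) = exp(-r*dt) * [p*31.760733 + (1-p)*2.910000] = 16.764911; exercise = 16.497278; V(1,0) = max -> 16.764911
  V(1,1) = exp(-r*dt) * [p*2.910000 + (1-p)*0.000000] = 1.398194; exercise = 0.000000; V(1,1) = max -> 1.398194
  V(0,0) = exp(-r*dt) * [p*16.764911 + (1-p)*1.398194] = 8.778091; exercise = 2.910000; V(0,0) = max -> 8.778091


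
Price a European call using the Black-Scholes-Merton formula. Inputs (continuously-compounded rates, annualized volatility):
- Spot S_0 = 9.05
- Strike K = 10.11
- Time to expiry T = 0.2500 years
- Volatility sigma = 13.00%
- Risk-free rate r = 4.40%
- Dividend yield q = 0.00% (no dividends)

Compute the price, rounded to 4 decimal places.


Answer: Price = 0.0167

Derivation:
d1 = (ln(S/K) + (r - q + 0.5*sigma^2) * T) / (sigma * sqrt(T)) = -1.50227347
d2 = d1 - sigma * sqrt(T) = -1.56727347
exp(-rT) = 0.98906028; exp(-qT) = 1.00000000
C = S_0 * exp(-qT) * N(d1) - K * exp(-rT) * N(d2)
N(d1) = 0.06651325; N(d2) = 0.05852539
C = 9.0500 * 1.00000000 * 0.06651325 - 10.1100 * 0.98906028 * 0.05852539 = 0.0167


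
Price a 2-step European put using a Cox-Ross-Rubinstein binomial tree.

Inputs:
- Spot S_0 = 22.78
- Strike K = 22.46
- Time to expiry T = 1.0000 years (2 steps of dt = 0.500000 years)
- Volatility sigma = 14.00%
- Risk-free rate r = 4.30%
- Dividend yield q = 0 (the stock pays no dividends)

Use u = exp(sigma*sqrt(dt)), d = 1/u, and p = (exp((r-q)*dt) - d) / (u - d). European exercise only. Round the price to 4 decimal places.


dt = T/N = 0.500000
u = exp(sigma*sqrt(dt)) = 1.104061; d = 1/u = 0.905747
p = (exp((r-q)*dt) - d) / (u - d) = 0.584860
Discount per step: exp(-r*dt) = 0.978729
Stock lattice S(k, i) with i counting down-moves:
  k=0: S(0,0) = 22.7800
  k=1: S(1,0) = 25.1505; S(1,1) = 20.6329
  k=2: S(2,0) = 27.7677; S(2,1) = 22.7800; S(2,2) = 18.6882
Terminal payoffs V(N, i) = max(K - S_T, 0):
  V(2,0) = 0.000000; V(2,1) = 0.000000; V(2,2) = 3.771786
Backward induction: V(k, i) = exp(-r*dt) * [p * V(k+1, i) + (1-p) * V(k+1, i+1)].
  V(1,0) = exp(-r*dt) * [p*0.000000 + (1-p)*0.000000] = 0.000000
  V(1,1) = exp(-r*dt) * [p*0.000000 + (1-p)*3.771786] = 1.532515
  V(0,0) = exp(-r*dt) * [p*0.000000 + (1-p)*1.532515] = 0.622677

Answer: Price = V(0,0) = 0.6227


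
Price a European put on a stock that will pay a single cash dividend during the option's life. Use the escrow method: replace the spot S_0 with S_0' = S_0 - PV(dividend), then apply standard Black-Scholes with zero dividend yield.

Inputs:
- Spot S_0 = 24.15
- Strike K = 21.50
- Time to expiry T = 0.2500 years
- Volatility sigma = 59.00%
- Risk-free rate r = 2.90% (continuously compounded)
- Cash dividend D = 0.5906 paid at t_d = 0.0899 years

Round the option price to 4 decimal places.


Answer: Price = 1.6698

Derivation:
PV(D) = D * exp(-r * t_d) = 0.5906 * 0.99739630 = 0.58906225
S_0' = S_0 - PV(D) = 24.1500 - 0.58906225 = 23.56093775
d1 = (ln(S_0'/K) + (r + sigma^2/2)*T) / (sigma*sqrt(T)) = 0.48237195
d2 = d1 - sigma*sqrt(T) = 0.18737195
exp(-rT) = 0.99277622
N(-d1) = 0.31477087; N(-d2) = 0.42568451
P = K * exp(-rT) * N(-d2) - S_0' * N(-d1) = 21.5000 * 0.99277622 * 0.42568451 - 23.56093775 * 0.31477087 = 1.6698


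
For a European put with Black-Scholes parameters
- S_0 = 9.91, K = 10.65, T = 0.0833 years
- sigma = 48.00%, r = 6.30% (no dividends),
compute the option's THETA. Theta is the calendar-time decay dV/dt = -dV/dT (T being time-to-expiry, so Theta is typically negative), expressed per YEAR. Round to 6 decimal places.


Answer: Theta = -2.545807

Derivation:
d1 = -0.4126821893; d2 = -0.5512185383
phi(d1) = 0.3663772173; exp(-qT) = 1.0000000000; exp(-rT) = 0.9947658462
Theta = -S*exp(-qT)*phi(d1)*sigma/(2*sqrt(T)) + r*K*exp(-rT)*N(-d2) - q*S*exp(-qT)*N(-d1)
N(-d1) = 0.6600802622; N(-d2) = 0.7092580633; sqrt(T) = 0.2886173938
Term 1 = -9.9100 * 1.0000000000 * 0.3663772173 * 0.4800 / (2 * 0.2886173938) = -3.0191928565
Term 2 = 0.0630 * 10.6500 * 0.9947658462 * 0.7092580633 = 0.4733858857
Term 3 = 0 (no dividend yield, q = 0)
Theta = -3.0191928565 + (0.4733858857) + (0.0000000000) = -2.545807


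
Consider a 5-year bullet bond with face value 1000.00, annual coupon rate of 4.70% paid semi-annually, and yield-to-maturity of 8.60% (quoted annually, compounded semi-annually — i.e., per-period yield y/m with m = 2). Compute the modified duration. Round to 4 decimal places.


Answer: Modified duration = 4.2770

Derivation:
Coupon per period c = face * coupon_rate / m = 23.500000
Periods per year m = 2; per-period yield y/m = 0.043000
Number of cashflows N = 10
Cashflows (t years, CF_t, discount factor 1/(1+y/m)^(m*t), PV):
  t = 0.5000: CF_t = 23.500000, DF = 0.958773, PV = 22.531160
  t = 1.0000: CF_t = 23.500000, DF = 0.919245, PV = 21.602263
  t = 1.5000: CF_t = 23.500000, DF = 0.881347, PV = 20.711661
  t = 2.0000: CF_t = 23.500000, DF = 0.845012, PV = 19.857777
  t = 2.5000: CF_t = 23.500000, DF = 0.810174, PV = 19.039096
  t = 3.0000: CF_t = 23.500000, DF = 0.776773, PV = 18.254167
  t = 3.5000: CF_t = 23.500000, DF = 0.744749, PV = 17.501598
  t = 4.0000: CF_t = 23.500000, DF = 0.714045, PV = 16.780056
  t = 4.5000: CF_t = 23.500000, DF = 0.684607, PV = 16.088260
  t = 5.0000: CF_t = 1023.500000, DF = 0.656382, PV = 671.807368
Price P = sum_t PV_t = 844.173406
First compute Macaulay numerator sum_t t * PV_t:
  t * PV_t at t = 0.5000: 11.265580
  t * PV_t at t = 1.0000: 21.602263
  t * PV_t at t = 1.5000: 31.067492
  t * PV_t at t = 2.0000: 39.715554
  t * PV_t at t = 2.5000: 47.597740
  t * PV_t at t = 3.0000: 54.762500
  t * PV_t at t = 3.5000: 61.255593
  t * PV_t at t = 4.0000: 67.120222
  t * PV_t at t = 4.5000: 72.397172
  t * PV_t at t = 5.0000: 3359.036841
Macaulay duration D = 3765.820956 / 844.173406 = 4.460957
Modified duration = D / (1 + y/m) = 4.460957 / (1 + 0.043000) = 4.277044


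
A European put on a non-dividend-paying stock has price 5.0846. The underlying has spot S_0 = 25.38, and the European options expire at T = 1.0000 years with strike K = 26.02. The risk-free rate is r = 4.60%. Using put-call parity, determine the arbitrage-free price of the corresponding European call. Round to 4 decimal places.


Answer: Call price = 5.6144

Derivation:
Put-call parity: C - P = S_0 * exp(-qT) - K * exp(-rT).
S_0 * exp(-qT) = 25.3800 * 1.00000000 = 25.38000000
K * exp(-rT) = 26.0200 * 0.95504196 = 24.85019186
C = P + S*exp(-qT) - K*exp(-rT)
C = 5.0846 + 25.38000000 - 24.85019186 = 5.6144


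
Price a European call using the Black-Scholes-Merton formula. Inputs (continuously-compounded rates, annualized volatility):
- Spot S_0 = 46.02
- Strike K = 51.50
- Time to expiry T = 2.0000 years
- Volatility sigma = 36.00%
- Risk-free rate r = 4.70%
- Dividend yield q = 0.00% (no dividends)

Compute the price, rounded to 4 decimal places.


d1 = (ln(S/K) + (r - q + 0.5*sigma^2) * T) / (sigma * sqrt(T)) = 0.21820977
d2 = d1 - sigma * sqrt(T) = -0.29090711
exp(-rT) = 0.91028276; exp(-qT) = 1.00000000
C = S_0 * exp(-qT) * N(d1) - K * exp(-rT) * N(d2)
N(d1) = 0.58636716; N(d2) = 0.38556118
C = 46.0200 * 1.00000000 * 0.58636716 - 51.5000 * 0.91028276 * 0.38556118 = 8.9097

Answer: Price = 8.9097


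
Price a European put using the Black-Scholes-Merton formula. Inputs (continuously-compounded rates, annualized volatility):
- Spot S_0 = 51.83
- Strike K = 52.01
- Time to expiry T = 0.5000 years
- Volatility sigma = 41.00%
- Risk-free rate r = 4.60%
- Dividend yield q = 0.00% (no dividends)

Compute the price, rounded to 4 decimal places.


d1 = (ln(S/K) + (r - q + 0.5*sigma^2) * T) / (sigma * sqrt(T)) = 0.21233252
d2 = d1 - sigma * sqrt(T) = -0.07758126
exp(-rT) = 0.97726248; exp(-qT) = 1.00000000
P = K * exp(-rT) * N(-d2) - S_0 * exp(-qT) * N(-d1)
N(-d1) = 0.41592381; N(-d2) = 0.53091942
P = 52.0100 * 0.97726248 * 0.53091942 - 51.8300 * 1.00000000 * 0.41592381 = 5.4279

Answer: Price = 5.4279


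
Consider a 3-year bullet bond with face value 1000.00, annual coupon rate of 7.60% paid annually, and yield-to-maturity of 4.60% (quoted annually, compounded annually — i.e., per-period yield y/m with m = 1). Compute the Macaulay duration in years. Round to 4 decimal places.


Answer: Macaulay duration = 2.8016 years

Derivation:
Coupon per period c = face * coupon_rate / m = 76.000000
Periods per year m = 1; per-period yield y/m = 0.046000
Number of cashflows N = 3
Cashflows (t years, CF_t, discount factor 1/(1+y/m)^(m*t), PV):
  t = 1.0000: CF_t = 76.000000, DF = 0.956023, PV = 72.657744
  t = 2.0000: CF_t = 76.000000, DF = 0.913980, PV = 69.462470
  t = 3.0000: CF_t = 1076.000000, DF = 0.873786, PV = 940.193442
Price P = sum_t PV_t = 1082.313656
Macaulay numerator sum_t t * PV_t:
  t * PV_t at t = 1.0000: 72.657744
  t * PV_t at t = 2.0000: 138.924940
  t * PV_t at t = 3.0000: 2820.580327
Macaulay duration D = (sum_t t * PV_t) / P = 3032.163011 / 1082.313656 = 2.801557


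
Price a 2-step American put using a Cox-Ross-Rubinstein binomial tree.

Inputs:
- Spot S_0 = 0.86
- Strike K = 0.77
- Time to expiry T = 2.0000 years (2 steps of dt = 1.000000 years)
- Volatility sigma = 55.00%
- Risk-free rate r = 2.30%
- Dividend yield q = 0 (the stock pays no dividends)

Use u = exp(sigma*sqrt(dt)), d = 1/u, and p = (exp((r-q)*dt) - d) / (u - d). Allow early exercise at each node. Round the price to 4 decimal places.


Answer: Price = V(0,0) = 0.1742

Derivation:
dt = T/N = 1.000000
u = exp(sigma*sqrt(dt)) = 1.733253; d = 1/u = 0.576950
p = (exp((r-q)*dt) - d) / (u - d) = 0.385986
Discount per step: exp(-r*dt) = 0.977262
Stock lattice S(k, i) with i counting down-moves:
  k=0: S(0,0) = 0.8600
  k=1: S(1,0) = 1.4906; S(1,1) = 0.4962
  k=2: S(2,0) = 2.5836; S(2,1) = 0.8600; S(2,2) = 0.2863
Terminal payoffs V(N, i) = max(K - S_T, 0):
  V(2,0) = 0.000000; V(2,1) = 0.000000; V(2,2) = 0.483731
Backward induction: V(k, i) = exp(-r*dt) * [p * V(k+1, i) + (1-p) * V(k+1, i+1)]; then take max(V_cont, immediate exercise) for American.
  V(1,0) = exp(-r*dt) * [p*0.000000 + (1-p)*0.000000] = 0.000000; exercise = 0.000000; V(1,0) = max -> 0.000000
  V(1,1) = exp(-r*dt) * [p*0.000000 + (1-p)*0.483731] = 0.290264; exercise = 0.273823; V(1,1) = max -> 0.290264
  V(0,0) = exp(-r*dt) * [p*0.000000 + (1-p)*0.290264] = 0.174174; exercise = 0.000000; V(0,0) = max -> 0.174174


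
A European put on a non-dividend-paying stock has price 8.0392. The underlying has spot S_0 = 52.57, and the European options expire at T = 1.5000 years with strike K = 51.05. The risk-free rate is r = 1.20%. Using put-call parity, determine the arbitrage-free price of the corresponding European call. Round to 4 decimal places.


Answer: Call price = 10.4699

Derivation:
Put-call parity: C - P = S_0 * exp(-qT) - K * exp(-rT).
S_0 * exp(-qT) = 52.5700 * 1.00000000 = 52.57000000
K * exp(-rT) = 51.0500 * 0.98216103 = 50.13932070
C = P + S*exp(-qT) - K*exp(-rT)
C = 8.0392 + 52.57000000 - 50.13932070 = 10.4699


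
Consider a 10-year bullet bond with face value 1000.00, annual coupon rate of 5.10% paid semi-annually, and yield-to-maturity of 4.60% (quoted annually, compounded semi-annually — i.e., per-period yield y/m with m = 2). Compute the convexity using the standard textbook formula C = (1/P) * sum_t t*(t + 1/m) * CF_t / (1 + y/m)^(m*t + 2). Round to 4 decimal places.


Coupon per period c = face * coupon_rate / m = 25.500000
Periods per year m = 2; per-period yield y/m = 0.023000
Number of cashflows N = 20
Cashflows (t years, CF_t, discount factor 1/(1+y/m)^(m*t), PV):
  t = 0.5000: CF_t = 25.500000, DF = 0.977517, PV = 24.926686
  t = 1.0000: CF_t = 25.500000, DF = 0.955540, PV = 24.366262
  t = 1.5000: CF_t = 25.500000, DF = 0.934056, PV = 23.818438
  t = 2.0000: CF_t = 25.500000, DF = 0.913056, PV = 23.282931
  t = 2.5000: CF_t = 25.500000, DF = 0.892528, PV = 22.759463
  t = 3.0000: CF_t = 25.500000, DF = 0.872461, PV = 22.247764
  t = 3.5000: CF_t = 25.500000, DF = 0.852846, PV = 21.747570
  t = 4.0000: CF_t = 25.500000, DF = 0.833671, PV = 21.258622
  t = 4.5000: CF_t = 25.500000, DF = 0.814928, PV = 20.780667
  t = 5.0000: CF_t = 25.500000, DF = 0.796606, PV = 20.313457
  t = 5.5000: CF_t = 25.500000, DF = 0.778696, PV = 19.856752
  t = 6.0000: CF_t = 25.500000, DF = 0.761189, PV = 19.410315
  t = 6.5000: CF_t = 25.500000, DF = 0.744075, PV = 18.973915
  t = 7.0000: CF_t = 25.500000, DF = 0.727346, PV = 18.547326
  t = 7.5000: CF_t = 25.500000, DF = 0.710993, PV = 18.130329
  t = 8.0000: CF_t = 25.500000, DF = 0.695008, PV = 17.722706
  t = 8.5000: CF_t = 25.500000, DF = 0.679382, PV = 17.324249
  t = 9.0000: CF_t = 25.500000, DF = 0.664108, PV = 16.934749
  t = 9.5000: CF_t = 25.500000, DF = 0.649177, PV = 16.554007
  t = 10.0000: CF_t = 1025.500000, DF = 0.634581, PV = 650.763207
Price P = sum_t PV_t = 1039.719415
Convexity numerator sum_t t*(t + 1/m) * CF_t / (1+y/m)^(m*t + 2):
  t = 0.5000: term = 11.909219
  t = 1.0000: term = 34.924396
  t = 1.5000: term = 68.278389
  t = 2.0000: term = 111.238822
  t = 2.5000: term = 163.106778
  t = 3.0000: term = 223.215531
  t = 3.5000: term = 290.929334
  t = 4.0000: term = 365.642230
  t = 4.5000: term = 446.776918
  t = 5.0000: term = 533.783653
  t = 5.5000: term = 626.139183
  t = 6.0000: term = 723.345719
  t = 6.5000: term = 824.929950
  t = 7.0000: term = 930.442082
  t = 7.5000: term = 1039.454916
  t = 8.0000: term = 1151.562957
  t = 8.5000: term = 1266.381551
  t = 9.0000: term = 1383.546057
  t = 9.5000: term = 1502.711042
  t = 10.0000: term = 65292.157881
Convexity = (1/P) * sum = 76990.476609 / 1039.719415 = 74.049282

Answer: Convexity = 74.0493


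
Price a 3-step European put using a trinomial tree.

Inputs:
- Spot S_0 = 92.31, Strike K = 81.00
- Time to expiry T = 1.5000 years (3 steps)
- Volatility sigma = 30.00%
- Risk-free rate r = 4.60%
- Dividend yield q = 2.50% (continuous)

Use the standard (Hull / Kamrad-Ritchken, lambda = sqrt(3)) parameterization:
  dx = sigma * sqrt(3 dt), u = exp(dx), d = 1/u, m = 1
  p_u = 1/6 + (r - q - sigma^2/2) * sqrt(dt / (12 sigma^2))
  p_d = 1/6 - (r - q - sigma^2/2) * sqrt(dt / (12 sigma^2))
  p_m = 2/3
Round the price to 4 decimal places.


Answer: Price = V(0,0) = 6.7128

Derivation:
dt = T/N = 0.500000; dx = sigma*sqrt(3*dt) = 0.367423
u = exp(dx) = 1.444009; d = 1/u = 0.692516
p_u = 0.150337, p_m = 0.666667, p_d = 0.182997
Discount per step: exp(-r*dt) = 0.977262
Stock lattice S(k, j) with j the centered position index:
  k=0: S(0,+0) = 92.3100
  k=1: S(1,-1) = 63.9262; S(1,+0) = 92.3100; S(1,+1) = 133.2965
  k=2: S(2,-2) = 44.2699; S(2,-1) = 63.9262; S(2,+0) = 92.3100; S(2,+1) = 133.2965; S(2,+2) = 192.4814
  k=3: S(3,-3) = 30.6576; S(3,-2) = 44.2699; S(3,-1) = 63.9262; S(3,+0) = 92.3100; S(3,+1) = 133.2965; S(3,+2) = 192.4814; S(3,+3) = 277.9449
Terminal payoffs V(N, j) = max(K - S_T, 0):
  V(3,-3) = 50.342354; V(3,-2) = 36.730075; V(3,-1) = 17.073818; V(3,+0) = 0.000000; V(3,+1) = 0.000000; V(3,+2) = 0.000000; V(3,+3) = 0.000000
Backward induction: V(k, j) = exp(-r*dt) * [p_u * V(k+1, j+1) + p_m * V(k+1, j) + p_d * V(k+1, j-1)]
  V(2,-2) = exp(-r*dt) * [p_u*17.073818 + p_m*36.730075 + p_d*50.342354] = 35.441419
  V(2,-1) = exp(-r*dt) * [p_u*0.000000 + p_m*17.073818 + p_d*36.730075] = 17.692383
  V(2,+0) = exp(-r*dt) * [p_u*0.000000 + p_m*0.000000 + p_d*17.073818] = 3.053408
  V(2,+1) = exp(-r*dt) * [p_u*0.000000 + p_m*0.000000 + p_d*0.000000] = 0.000000
  V(2,+2) = exp(-r*dt) * [p_u*0.000000 + p_m*0.000000 + p_d*0.000000] = 0.000000
  V(1,-1) = exp(-r*dt) * [p_u*3.053408 + p_m*17.692383 + p_d*35.441419] = 18.313528
  V(1,+0) = exp(-r*dt) * [p_u*0.000000 + p_m*3.053408 + p_d*17.692383] = 5.153351
  V(1,+1) = exp(-r*dt) * [p_u*0.000000 + p_m*0.000000 + p_d*3.053408] = 0.546058
  V(0,+0) = exp(-r*dt) * [p_u*0.546058 + p_m*5.153351 + p_d*18.313528] = 6.712790


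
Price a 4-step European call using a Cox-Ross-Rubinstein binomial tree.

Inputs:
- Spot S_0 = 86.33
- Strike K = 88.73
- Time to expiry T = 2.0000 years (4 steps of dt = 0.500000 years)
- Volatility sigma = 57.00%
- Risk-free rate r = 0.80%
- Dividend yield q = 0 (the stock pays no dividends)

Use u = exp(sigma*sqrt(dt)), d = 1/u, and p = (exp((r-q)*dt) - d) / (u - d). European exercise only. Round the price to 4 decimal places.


dt = T/N = 0.500000
u = exp(sigma*sqrt(dt)) = 1.496383; d = 1/u = 0.668278
p = (exp((r-q)*dt) - d) / (u - d) = 0.405420
Discount per step: exp(-r*dt) = 0.996008
Stock lattice S(k, i) with i counting down-moves:
  k=0: S(0,0) = 86.3300
  k=1: S(1,0) = 129.1827; S(1,1) = 57.6924
  k=2: S(2,0) = 193.3069; S(2,1) = 86.3300; S(2,2) = 38.5546
  k=3: S(3,0) = 289.2611; S(3,1) = 129.1827; S(3,2) = 57.6924; S(3,3) = 25.7652
  k=4: S(4,0) = 432.8454; S(4,1) = 193.3069; S(4,2) = 86.3300; S(4,3) = 38.5546; S(4,4) = 17.2183
Terminal payoffs V(N, i) = max(S_T - K, 0):
  V(4,0) = 344.115401; V(4,1) = 104.576864; V(4,2) = 0.000000; V(4,3) = 0.000000; V(4,4) = 0.000000
Backward induction: V(k, i) = exp(-r*dt) * [p * V(k+1, i) + (1-p) * V(k+1, i+1)].
  V(3,0) = exp(-r*dt) * [p*344.115401 + (1-p)*104.576864] = 200.885316
  V(3,1) = exp(-r*dt) * [p*104.576864 + (1-p)*0.000000] = 42.228252
  V(3,2) = exp(-r*dt) * [p*0.000000 + (1-p)*0.000000] = 0.000000
  V(3,3) = exp(-r*dt) * [p*0.000000 + (1-p)*0.000000] = 0.000000
  V(2,0) = exp(-r*dt) * [p*200.885316 + (1-p)*42.228252] = 106.125573
  V(2,1) = exp(-r*dt) * [p*42.228252 + (1-p)*0.000000] = 17.051815
  V(2,2) = exp(-r*dt) * [p*0.000000 + (1-p)*0.000000] = 0.000000
  V(1,0) = exp(-r*dt) * [p*106.125573 + (1-p)*17.051815] = 52.951825
  V(1,1) = exp(-r*dt) * [p*17.051815 + (1-p)*0.000000] = 6.885541
  V(0,0) = exp(-r*dt) * [p*52.951825 + (1-p)*6.885541] = 25.459670

Answer: Price = V(0,0) = 25.4597


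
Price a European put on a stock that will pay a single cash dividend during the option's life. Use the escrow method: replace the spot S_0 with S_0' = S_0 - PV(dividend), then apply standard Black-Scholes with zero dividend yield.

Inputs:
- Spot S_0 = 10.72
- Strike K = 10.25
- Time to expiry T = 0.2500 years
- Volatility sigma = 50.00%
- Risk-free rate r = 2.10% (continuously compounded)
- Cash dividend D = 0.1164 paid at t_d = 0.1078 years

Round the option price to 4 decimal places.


Answer: Price = 0.8434

Derivation:
PV(D) = D * exp(-r * t_d) = 0.1164 * 0.99773876 = 0.11613679
S_0' = S_0 - PV(D) = 10.7200 - 0.11613679 = 10.60386321
d1 = (ln(S_0'/K) + (r + sigma^2/2)*T) / (sigma*sqrt(T)) = 0.28176273
d2 = d1 - sigma*sqrt(T) = 0.03176273
exp(-rT) = 0.99476376
N(-d1) = 0.38906272; N(-d2) = 0.48733063
P = K * exp(-rT) * N(-d2) - S_0' * N(-d1) = 10.2500 * 0.99476376 * 0.48733063 - 10.60386321 * 0.38906272 = 0.8434


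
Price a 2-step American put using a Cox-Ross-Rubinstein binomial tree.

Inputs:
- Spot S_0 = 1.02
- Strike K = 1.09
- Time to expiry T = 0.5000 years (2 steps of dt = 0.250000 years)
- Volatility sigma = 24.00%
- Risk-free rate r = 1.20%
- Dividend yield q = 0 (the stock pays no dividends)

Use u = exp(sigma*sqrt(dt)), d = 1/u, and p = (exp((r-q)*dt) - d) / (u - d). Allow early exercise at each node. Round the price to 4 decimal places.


Answer: Price = V(0,0) = 0.1130

Derivation:
dt = T/N = 0.250000
u = exp(sigma*sqrt(dt)) = 1.127497; d = 1/u = 0.886920
p = (exp((r-q)*dt) - d) / (u - d) = 0.482525
Discount per step: exp(-r*dt) = 0.997004
Stock lattice S(k, i) with i counting down-moves:
  k=0: S(0,0) = 1.0200
  k=1: S(1,0) = 1.1500; S(1,1) = 0.9047
  k=2: S(2,0) = 1.2967; S(2,1) = 1.0200; S(2,2) = 0.8024
Terminal payoffs V(N, i) = max(K - S_T, 0):
  V(2,0) = 0.000000; V(2,1) = 0.070000; V(2,2) = 0.287640
Backward induction: V(k, i) = exp(-r*dt) * [p * V(k+1, i) + (1-p) * V(k+1, i+1)]; then take max(V_cont, immediate exercise) for American.
  V(1,0) = exp(-r*dt) * [p*0.000000 + (1-p)*0.070000] = 0.036115; exercise = 0.000000; V(1,0) = max -> 0.036115
  V(1,1) = exp(-r*dt) * [p*0.070000 + (1-p)*0.287640] = 0.182076; exercise = 0.185341; V(1,1) = max -> 0.185341
  V(0,0) = exp(-r*dt) * [p*0.036115 + (1-p)*0.185341] = 0.112996; exercise = 0.070000; V(0,0) = max -> 0.112996


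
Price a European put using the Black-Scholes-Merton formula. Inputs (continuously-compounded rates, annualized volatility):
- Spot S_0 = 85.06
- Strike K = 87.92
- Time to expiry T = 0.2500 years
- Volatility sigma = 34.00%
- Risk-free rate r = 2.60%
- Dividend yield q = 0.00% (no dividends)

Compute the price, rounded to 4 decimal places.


Answer: Price = 7.0556

Derivation:
d1 = (ln(S/K) + (r - q + 0.5*sigma^2) * T) / (sigma * sqrt(T)) = -0.07129659
d2 = d1 - sigma * sqrt(T) = -0.24129659
exp(-rT) = 0.99352108; exp(-qT) = 1.00000000
P = K * exp(-rT) * N(-d2) - S_0 * exp(-qT) * N(-d1)
N(-d1) = 0.52841915; N(-d2) = 0.59533737
P = 87.9200 * 0.99352108 * 0.59533737 - 85.0600 * 1.00000000 * 0.52841915 = 7.0556


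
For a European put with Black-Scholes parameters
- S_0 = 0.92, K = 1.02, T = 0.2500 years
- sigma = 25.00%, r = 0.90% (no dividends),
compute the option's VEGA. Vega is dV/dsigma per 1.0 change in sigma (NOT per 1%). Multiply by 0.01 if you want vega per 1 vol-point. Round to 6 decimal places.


d1 = -0.7449738899; d2 = -0.8699738899
phi(d1) = 0.3022709188; exp(-qT) = 1.0000000000; exp(-rT) = 0.9977525294
Vega = S * exp(-qT) * phi(d1) * sqrt(T) = 0.9200 * 1.0000000000 * 0.3022709188 * 0.5000000000 = 0.139045

Answer: Vega = 0.139045


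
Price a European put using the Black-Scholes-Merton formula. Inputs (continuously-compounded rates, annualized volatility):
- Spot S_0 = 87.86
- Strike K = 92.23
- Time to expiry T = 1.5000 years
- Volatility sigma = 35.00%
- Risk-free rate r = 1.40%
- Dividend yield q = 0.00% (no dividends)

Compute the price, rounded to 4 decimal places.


Answer: Price = 16.3763

Derivation:
d1 = (ln(S/K) + (r - q + 0.5*sigma^2) * T) / (sigma * sqrt(T)) = 0.15008183
d2 = d1 - sigma * sqrt(T) = -0.27857888
exp(-rT) = 0.97921896; exp(-qT) = 1.00000000
P = K * exp(-rT) * N(-d2) - S_0 * exp(-qT) * N(-d1)
N(-d1) = 0.44035003; N(-d2) = 0.60971599
P = 92.2300 * 0.97921896 * 0.60971599 - 87.8600 * 1.00000000 * 0.44035003 = 16.3763


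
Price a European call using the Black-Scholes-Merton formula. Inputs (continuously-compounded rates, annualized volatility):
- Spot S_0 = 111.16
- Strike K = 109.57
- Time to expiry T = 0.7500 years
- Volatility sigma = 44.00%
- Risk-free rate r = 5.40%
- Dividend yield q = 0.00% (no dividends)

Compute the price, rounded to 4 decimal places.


Answer: Price = 19.4847

Derivation:
d1 = (ln(S/K) + (r - q + 0.5*sigma^2) * T) / (sigma * sqrt(T)) = 0.33461907
d2 = d1 - sigma * sqrt(T) = -0.04643211
exp(-rT) = 0.96030916; exp(-qT) = 1.00000000
C = S_0 * exp(-qT) * N(d1) - K * exp(-rT) * N(d2)
N(d1) = 0.63104377; N(d2) = 0.48148292
C = 111.1600 * 1.00000000 * 0.63104377 - 109.5700 * 0.96030916 * 0.48148292 = 19.4847


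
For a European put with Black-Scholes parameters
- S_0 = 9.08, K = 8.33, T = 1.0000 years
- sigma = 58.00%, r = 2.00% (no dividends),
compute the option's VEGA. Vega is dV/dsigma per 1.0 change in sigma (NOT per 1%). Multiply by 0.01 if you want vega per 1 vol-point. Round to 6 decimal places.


Answer: Vega = 3.238834

Derivation:
d1 = 0.4731219594; d2 = -0.1068780406
phi(d1) = 0.3566998071; exp(-qT) = 1.0000000000; exp(-rT) = 0.9801986733
Vega = S * exp(-qT) * phi(d1) * sqrt(T) = 9.0800 * 1.0000000000 * 0.3566998071 * 1.0000000000 = 3.238834


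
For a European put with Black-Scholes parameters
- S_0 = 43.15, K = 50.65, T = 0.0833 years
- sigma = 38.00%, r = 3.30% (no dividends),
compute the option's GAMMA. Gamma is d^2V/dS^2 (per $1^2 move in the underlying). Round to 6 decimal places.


Answer: Gamma = 0.032472

Derivation:
d1 = -1.3813010473; d2 = -1.4909756570
phi(d1) = 0.1536719990; exp(-qT) = 1.0000000000; exp(-rT) = 0.9972548748
Gamma = exp(-qT) * phi(d1) / (S * sigma * sqrt(T)) = 1.0000000000 * 0.1536719990 / (43.1500 * 0.3800 * 0.2886173938) = 0.032472


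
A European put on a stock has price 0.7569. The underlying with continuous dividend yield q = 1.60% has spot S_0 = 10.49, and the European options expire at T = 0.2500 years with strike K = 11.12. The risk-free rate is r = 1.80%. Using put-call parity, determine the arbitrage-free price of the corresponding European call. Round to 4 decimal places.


Put-call parity: C - P = S_0 * exp(-qT) - K * exp(-rT).
S_0 * exp(-qT) = 10.4900 * 0.99600799 = 10.44812381
K * exp(-rT) = 11.1200 * 0.99551011 = 11.07007242
C = P + S*exp(-qT) - K*exp(-rT)
C = 0.7569 + 10.44812381 - 11.07007242 = 0.1350

Answer: Call price = 0.1350


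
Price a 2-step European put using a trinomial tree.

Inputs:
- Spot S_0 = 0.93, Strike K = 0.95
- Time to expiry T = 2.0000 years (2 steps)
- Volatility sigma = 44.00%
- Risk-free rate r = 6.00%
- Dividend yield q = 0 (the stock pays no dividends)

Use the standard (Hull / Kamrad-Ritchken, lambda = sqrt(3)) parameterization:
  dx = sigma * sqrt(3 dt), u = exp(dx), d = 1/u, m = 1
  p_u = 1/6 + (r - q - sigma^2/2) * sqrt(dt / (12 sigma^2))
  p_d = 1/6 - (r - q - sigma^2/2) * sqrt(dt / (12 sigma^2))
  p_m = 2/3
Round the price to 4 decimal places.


dt = T/N = 1.000000; dx = sigma*sqrt(3*dt) = 0.762102
u = exp(dx) = 2.142776; d = 1/u = 0.466684
p_u = 0.142523, p_m = 0.666667, p_d = 0.190810
Discount per step: exp(-r*dt) = 0.941765
Stock lattice S(k, j) with j the centered position index:
  k=0: S(0,+0) = 0.9300
  k=1: S(1,-1) = 0.4340; S(1,+0) = 0.9300; S(1,+1) = 1.9928
  k=2: S(2,-2) = 0.2025; S(2,-1) = 0.4340; S(2,+0) = 0.9300; S(2,+1) = 1.9928; S(2,+2) = 4.2701
Terminal payoffs V(N, j) = max(K - S_T, 0):
  V(2,-2) = 0.747451; V(2,-1) = 0.515984; V(2,+0) = 0.020000; V(2,+1) = 0.000000; V(2,+2) = 0.000000
Backward induction: V(k, j) = exp(-r*dt) * [p_u * V(k+1, j+1) + p_m * V(k+1, j) + p_d * V(k+1, j-1)]
  V(1,-1) = exp(-r*dt) * [p_u*0.020000 + p_m*0.515984 + p_d*0.747451] = 0.460957
  V(1,+0) = exp(-r*dt) * [p_u*0.000000 + p_m*0.020000 + p_d*0.515984] = 0.105278
  V(1,+1) = exp(-r*dt) * [p_u*0.000000 + p_m*0.000000 + p_d*0.020000] = 0.003594
  V(0,+0) = exp(-r*dt) * [p_u*0.003594 + p_m*0.105278 + p_d*0.460957] = 0.149414

Answer: Price = V(0,0) = 0.1494


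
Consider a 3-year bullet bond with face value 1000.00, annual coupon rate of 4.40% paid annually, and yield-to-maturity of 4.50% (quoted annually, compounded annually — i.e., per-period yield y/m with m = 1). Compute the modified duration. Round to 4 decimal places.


Answer: Modified duration = 2.7513

Derivation:
Coupon per period c = face * coupon_rate / m = 44.000000
Periods per year m = 1; per-period yield y/m = 0.045000
Number of cashflows N = 3
Cashflows (t years, CF_t, discount factor 1/(1+y/m)^(m*t), PV):
  t = 1.0000: CF_t = 44.000000, DF = 0.956938, PV = 42.105263
  t = 2.0000: CF_t = 44.000000, DF = 0.915730, PV = 40.292118
  t = 3.0000: CF_t = 1044.000000, DF = 0.876297, PV = 914.853655
Price P = sum_t PV_t = 997.251036
First compute Macaulay numerator sum_t t * PV_t:
  t * PV_t at t = 1.0000: 42.105263
  t * PV_t at t = 2.0000: 80.584236
  t * PV_t at t = 3.0000: 2744.560964
Macaulay duration D = 2867.250463 / 997.251036 = 2.875154
Modified duration = D / (1 + y/m) = 2.875154 / (1 + 0.045000) = 2.751344


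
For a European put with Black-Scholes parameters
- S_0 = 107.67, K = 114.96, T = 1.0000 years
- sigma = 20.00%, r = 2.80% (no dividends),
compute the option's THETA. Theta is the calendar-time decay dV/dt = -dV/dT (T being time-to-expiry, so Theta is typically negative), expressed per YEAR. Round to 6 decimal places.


d1 = -0.0875662397; d2 = -0.2875662397
phi(d1) = 0.3974156946; exp(-qT) = 1.0000000000; exp(-rT) = 0.9723883668
Theta = -S*exp(-qT)*phi(d1)*sigma/(2*sqrt(T)) + r*K*exp(-rT)*N(-d2) - q*S*exp(-qT)*N(-d1)
N(-d1) = 0.5348892821; N(-d2) = 0.6131606047; sqrt(T) = 1.0000000000
Term 1 = -107.6700 * 1.0000000000 * 0.3974156946 * 0.2000 / (2 * 1.0000000000) = -4.2789747838
Term 2 = 0.0280 * 114.9600 * 0.9723883668 * 0.6131606047 = 1.9191935917
Term 3 = 0 (no dividend yield, q = 0)
Theta = -4.2789747838 + (1.9191935917) + (0.0000000000) = -2.359781

Answer: Theta = -2.359781


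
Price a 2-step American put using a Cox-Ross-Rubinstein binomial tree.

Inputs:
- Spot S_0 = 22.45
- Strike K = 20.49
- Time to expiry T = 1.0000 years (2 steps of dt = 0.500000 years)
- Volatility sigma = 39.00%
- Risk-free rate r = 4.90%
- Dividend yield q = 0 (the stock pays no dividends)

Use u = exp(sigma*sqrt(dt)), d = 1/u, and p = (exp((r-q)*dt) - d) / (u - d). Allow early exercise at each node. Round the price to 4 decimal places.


Answer: Price = V(0,0) = 1.9767

Derivation:
dt = T/N = 0.500000
u = exp(sigma*sqrt(dt)) = 1.317547; d = 1/u = 0.758986
p = (exp((r-q)*dt) - d) / (u - d) = 0.475895
Discount per step: exp(-r*dt) = 0.975798
Stock lattice S(k, i) with i counting down-moves:
  k=0: S(0,0) = 22.4500
  k=1: S(1,0) = 29.5789; S(1,1) = 17.0392
  k=2: S(2,0) = 38.9716; S(2,1) = 22.4500; S(2,2) = 12.9325
Terminal payoffs V(N, i) = max(K - S_T, 0):
  V(2,0) = 0.000000; V(2,1) = 0.000000; V(2,2) = 7.557451
Backward induction: V(k, i) = exp(-r*dt) * [p * V(k+1, i) + (1-p) * V(k+1, i+1)]; then take max(V_cont, immediate exercise) for American.
  V(1,0) = exp(-r*dt) * [p*0.000000 + (1-p)*0.000000] = 0.000000; exercise = 0.000000; V(1,0) = max -> 0.000000
  V(1,1) = exp(-r*dt) * [p*0.000000 + (1-p)*7.557451] = 3.865034; exercise = 3.450759; V(1,1) = max -> 3.865034
  V(0,0) = exp(-r*dt) * [p*0.000000 + (1-p)*3.865034] = 1.976656; exercise = 0.000000; V(0,0) = max -> 1.976656


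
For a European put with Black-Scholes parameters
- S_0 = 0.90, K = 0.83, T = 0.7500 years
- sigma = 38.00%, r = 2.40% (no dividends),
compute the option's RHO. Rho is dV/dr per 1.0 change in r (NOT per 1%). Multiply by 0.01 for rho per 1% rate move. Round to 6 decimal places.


Answer: Rho = -0.272581

Derivation:
d1 = 0.4652806946; d2 = 0.1361910412
phi(d1) = 0.3580145698; exp(-qT) = 1.0000000000; exp(-rT) = 0.9821610324
N(-d2) = 0.4458351287
Rho = -K*T*exp(-rT)*N(-d2) = -0.8300 * 0.7500 * 0.9821610324 * 0.4458351287 = -0.272581


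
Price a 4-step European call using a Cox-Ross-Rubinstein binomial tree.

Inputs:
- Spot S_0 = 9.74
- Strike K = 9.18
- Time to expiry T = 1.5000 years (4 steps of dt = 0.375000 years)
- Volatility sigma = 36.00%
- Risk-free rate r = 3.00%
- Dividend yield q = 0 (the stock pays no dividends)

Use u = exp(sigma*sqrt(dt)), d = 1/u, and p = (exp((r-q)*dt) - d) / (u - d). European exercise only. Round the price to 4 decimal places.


dt = T/N = 0.375000
u = exp(sigma*sqrt(dt)) = 1.246643; d = 1/u = 0.802154
p = (exp((r-q)*dt) - d) / (u - d) = 0.470562
Discount per step: exp(-r*dt) = 0.988813
Stock lattice S(k, i) with i counting down-moves:
  k=0: S(0,0) = 9.7400
  k=1: S(1,0) = 12.1423; S(1,1) = 7.8130
  k=2: S(2,0) = 15.1371; S(2,1) = 9.7400; S(2,2) = 6.2672
  k=3: S(3,0) = 18.8706; S(3,1) = 12.1423; S(3,2) = 7.8130; S(3,3) = 5.0273
  k=4: S(4,0) = 23.5249; S(4,1) = 15.1371; S(4,2) = 9.7400; S(4,3) = 6.2672; S(4,4) = 4.0327
Terminal payoffs V(N, i) = max(S_T - K, 0):
  V(4,0) = 14.344853; V(4,1) = 5.957109; V(4,2) = 0.560000; V(4,3) = 0.000000; V(4,4) = 0.000000
Backward induction: V(k, i) = exp(-r*dt) * [p * V(k+1, i) + (1-p) * V(k+1, i+1)].
  V(3,0) = exp(-r*dt) * [p*14.344853 + (1-p)*5.957109] = 9.793262
  V(3,1) = exp(-r*dt) * [p*5.957109 + (1-p)*0.560000] = 3.064996
  V(3,2) = exp(-r*dt) * [p*0.560000 + (1-p)*0.000000] = 0.260567
  V(3,3) = exp(-r*dt) * [p*0.000000 + (1-p)*0.000000] = 0.000000
  V(2,0) = exp(-r*dt) * [p*9.793262 + (1-p)*3.064996] = 6.161353
  V(2,1) = exp(-r*dt) * [p*3.064996 + (1-p)*0.260567] = 1.562545
  V(2,2) = exp(-r*dt) * [p*0.260567 + (1-p)*0.000000] = 0.121241
  V(1,0) = exp(-r*dt) * [p*6.161353 + (1-p)*1.562545] = 3.684878
  V(1,1) = exp(-r*dt) * [p*1.562545 + (1-p)*0.121241] = 0.790520
  V(0,0) = exp(-r*dt) * [p*3.684878 + (1-p)*0.790520] = 2.128414

Answer: Price = V(0,0) = 2.1284


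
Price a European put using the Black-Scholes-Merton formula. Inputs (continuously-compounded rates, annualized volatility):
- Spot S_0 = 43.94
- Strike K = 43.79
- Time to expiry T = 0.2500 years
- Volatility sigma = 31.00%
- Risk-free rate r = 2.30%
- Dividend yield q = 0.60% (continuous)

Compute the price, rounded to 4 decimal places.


d1 = (ln(S/K) + (r - q + 0.5*sigma^2) * T) / (sigma * sqrt(T)) = 0.12698120
d2 = d1 - sigma * sqrt(T) = -0.02801880
exp(-rT) = 0.99426650; exp(-qT) = 0.99850112
P = K * exp(-rT) * N(-d2) - S_0 * exp(-qT) * N(-d1)
N(-d1) = 0.44947764; N(-d2) = 0.51117642
P = 43.7900 * 0.99426650 * 0.51117642 - 43.9400 * 0.99850112 * 0.44947764 = 2.5356

Answer: Price = 2.5356


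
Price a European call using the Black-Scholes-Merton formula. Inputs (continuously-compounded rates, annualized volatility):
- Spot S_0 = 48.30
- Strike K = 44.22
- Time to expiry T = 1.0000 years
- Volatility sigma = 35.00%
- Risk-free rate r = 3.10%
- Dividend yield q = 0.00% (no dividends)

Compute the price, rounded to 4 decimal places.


d1 = (ln(S/K) + (r - q + 0.5*sigma^2) * T) / (sigma * sqrt(T)) = 0.51572681
d2 = d1 - sigma * sqrt(T) = 0.16572681
exp(-rT) = 0.96947557; exp(-qT) = 1.00000000
C = S_0 * exp(-qT) * N(d1) - K * exp(-rT) * N(d2)
N(d1) = 0.69697739; N(d2) = 0.56581403
C = 48.3000 * 1.00000000 * 0.69697739 - 44.2200 * 0.96947557 * 0.56581403 = 9.4074

Answer: Price = 9.4074


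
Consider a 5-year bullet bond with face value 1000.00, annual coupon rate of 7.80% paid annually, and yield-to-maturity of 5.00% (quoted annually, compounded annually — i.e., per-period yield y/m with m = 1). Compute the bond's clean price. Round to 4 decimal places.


Answer: Price = 1121.2253

Derivation:
Coupon per period c = face * coupon_rate / m = 78.000000
Periods per year m = 1; per-period yield y/m = 0.050000
Number of cashflows N = 5
Cashflows (t years, CF_t, discount factor 1/(1+y/m)^(m*t), PV):
  t = 1.0000: CF_t = 78.000000, DF = 0.952381, PV = 74.285714
  t = 2.0000: CF_t = 78.000000, DF = 0.907029, PV = 70.748299
  t = 3.0000: CF_t = 78.000000, DF = 0.863838, PV = 67.379333
  t = 4.0000: CF_t = 78.000000, DF = 0.822702, PV = 64.170793
  t = 5.0000: CF_t = 1078.000000, DF = 0.783526, PV = 844.641207
Price P = sum_t PV_t = 1121.225347


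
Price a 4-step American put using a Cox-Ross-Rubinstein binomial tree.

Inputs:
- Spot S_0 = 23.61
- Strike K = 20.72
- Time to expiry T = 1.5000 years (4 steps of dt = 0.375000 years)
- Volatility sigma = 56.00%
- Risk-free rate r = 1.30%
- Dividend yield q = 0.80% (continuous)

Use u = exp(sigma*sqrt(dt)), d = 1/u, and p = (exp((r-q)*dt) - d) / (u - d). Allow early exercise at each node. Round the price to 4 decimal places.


Answer: Price = V(0,0) = 4.5302

Derivation:
dt = T/N = 0.375000
u = exp(sigma*sqrt(dt)) = 1.409068; d = 1/u = 0.709689
p = (exp((r-q)*dt) - d) / (u - d) = 0.417782
Discount per step: exp(-r*dt) = 0.995137
Stock lattice S(k, i) with i counting down-moves:
  k=0: S(0,0) = 23.6100
  k=1: S(1,0) = 33.2681; S(1,1) = 16.7558
  k=2: S(2,0) = 46.8770; S(2,1) = 23.6100; S(2,2) = 11.8914
  k=3: S(3,0) = 66.0529; S(3,1) = 33.2681; S(3,2) = 16.7558; S(3,3) = 8.4392
  k=4: S(4,0) = 93.0730; S(4,1) = 46.8770; S(4,2) = 23.6100; S(4,3) = 11.8914; S(4,4) = 5.9892
Terminal payoffs V(N, i) = max(K - S_T, 0):
  V(4,0) = 0.000000; V(4,1) = 0.000000; V(4,2) = 0.000000; V(4,3) = 8.828626; V(4,4) = 14.730810
Backward induction: V(k, i) = exp(-r*dt) * [p * V(k+1, i) + (1-p) * V(k+1, i+1)]; then take max(V_cont, immediate exercise) for American.
  V(3,0) = exp(-r*dt) * [p*0.000000 + (1-p)*0.000000] = 0.000000; exercise = 0.000000; V(3,0) = max -> 0.000000
  V(3,1) = exp(-r*dt) * [p*0.000000 + (1-p)*0.000000] = 0.000000; exercise = 0.000000; V(3,1) = max -> 0.000000
  V(3,2) = exp(-r*dt) * [p*0.000000 + (1-p)*8.828626] = 5.115190; exercise = 3.964245; V(3,2) = max -> 5.115190
  V(3,3) = exp(-r*dt) * [p*8.828626 + (1-p)*14.730810] = 12.205340; exercise = 12.280824; V(3,3) = max -> 12.280824
  V(2,0) = exp(-r*dt) * [p*0.000000 + (1-p)*0.000000] = 0.000000; exercise = 0.000000; V(2,0) = max -> 0.000000
  V(2,1) = exp(-r*dt) * [p*0.000000 + (1-p)*5.115190] = 2.963674; exercise = 0.000000; V(2,1) = max -> 2.963674
  V(2,2) = exp(-r*dt) * [p*5.115190 + (1-p)*12.280824] = 9.241988; exercise = 8.828626; V(2,2) = max -> 9.241988
  V(1,0) = exp(-r*dt) * [p*0.000000 + (1-p)*2.963674] = 1.717114; exercise = 0.000000; V(1,0) = max -> 1.717114
  V(1,1) = exp(-r*dt) * [p*2.963674 + (1-p)*9.241988] = 6.586834; exercise = 3.964245; V(1,1) = max -> 6.586834
  V(0,0) = exp(-r*dt) * [p*1.717114 + (1-p)*6.586834] = 4.530215; exercise = 0.000000; V(0,0) = max -> 4.530215


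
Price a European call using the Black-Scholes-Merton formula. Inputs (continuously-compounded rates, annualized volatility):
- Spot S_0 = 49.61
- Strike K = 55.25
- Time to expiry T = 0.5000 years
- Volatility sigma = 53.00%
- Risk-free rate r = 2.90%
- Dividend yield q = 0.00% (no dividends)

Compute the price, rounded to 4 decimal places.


d1 = (ln(S/K) + (r - q + 0.5*sigma^2) * T) / (sigma * sqrt(T)) = -0.06124055
d2 = d1 - sigma * sqrt(T) = -0.43600715
exp(-rT) = 0.98560462; exp(-qT) = 1.00000000
C = S_0 * exp(-qT) * N(d1) - K * exp(-rT) * N(d2)
N(d1) = 0.47558382; N(d2) = 0.33141577
C = 49.6100 * 1.00000000 * 0.47558382 - 55.2500 * 0.98560462 * 0.33141577 = 5.5466

Answer: Price = 5.5466
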